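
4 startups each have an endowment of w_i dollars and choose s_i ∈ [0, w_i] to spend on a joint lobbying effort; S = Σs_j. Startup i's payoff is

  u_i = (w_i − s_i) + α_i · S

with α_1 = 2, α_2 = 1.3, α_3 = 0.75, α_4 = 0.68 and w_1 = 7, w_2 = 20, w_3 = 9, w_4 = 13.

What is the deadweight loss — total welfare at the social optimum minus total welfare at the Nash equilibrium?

∂u_i/∂s_i = α_i − 1, so startup i contributes w_i if α_i > 1, else 0.
α_i > 1 for i ∈ {1, 2}; NE contributions (7, 20, 0, 0), S = 27.
W^NE = Σw_i − S^NE + (Σα_i)·S^NE = 49 + 3.73·27 = 149.71.
Planner: ∂(Σu_j)/∂s_i = Σα_j − 1 = 3.73 > 0, so everyone contributes w_i; S^SO = 49, W^SO = 49 + 3.73·49 = 231.77.
Deadweight loss = 82.06.

82.06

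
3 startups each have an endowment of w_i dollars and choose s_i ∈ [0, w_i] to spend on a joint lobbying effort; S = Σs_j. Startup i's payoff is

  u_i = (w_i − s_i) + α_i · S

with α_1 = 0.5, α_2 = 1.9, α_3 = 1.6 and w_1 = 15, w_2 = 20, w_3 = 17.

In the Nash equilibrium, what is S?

37

∂u_i/∂s_i = α_i − 1, so startup i contributes w_i if α_i > 1, else 0.
α_i > 1 for i ∈ {2, 3}; NE contributions (0, 20, 17), S = 37.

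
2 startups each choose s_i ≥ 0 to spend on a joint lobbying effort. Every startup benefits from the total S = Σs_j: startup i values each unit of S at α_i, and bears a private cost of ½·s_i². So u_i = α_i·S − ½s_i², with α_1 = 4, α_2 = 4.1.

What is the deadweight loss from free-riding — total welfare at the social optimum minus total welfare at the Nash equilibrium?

16.405

Startup i's FOC: ∂u_i/∂s_i = α_i − s_i = 0, so s_i* = α_i.
NE contributions = (4, 4.1); S = 8.1.
W^NE = (Σα)·S − ½Σα_i² = 8.1² − ½·32.81 = 49.205.
Planner sets s_i = Σα_j = 8.1 for every i, so S^SO = 2·8.1 = 16.2.
W^SO = (Σα)·S^SO − ½·2·(Σα)² = (2/2)·8.1² = 65.61.
Deadweight loss = W^SO − W^NE = 16.405.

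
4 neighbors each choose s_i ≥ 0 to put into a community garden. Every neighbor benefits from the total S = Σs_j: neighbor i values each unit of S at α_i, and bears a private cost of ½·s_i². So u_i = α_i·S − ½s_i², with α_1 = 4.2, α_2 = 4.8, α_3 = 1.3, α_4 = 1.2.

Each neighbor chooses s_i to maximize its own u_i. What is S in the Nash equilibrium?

Neighbor i's FOC: ∂u_i/∂s_i = α_i − s_i = 0, so s_i* = α_i.
NE contributions = (4.2, 4.8, 1.3, 1.2); S = 11.5.

11.5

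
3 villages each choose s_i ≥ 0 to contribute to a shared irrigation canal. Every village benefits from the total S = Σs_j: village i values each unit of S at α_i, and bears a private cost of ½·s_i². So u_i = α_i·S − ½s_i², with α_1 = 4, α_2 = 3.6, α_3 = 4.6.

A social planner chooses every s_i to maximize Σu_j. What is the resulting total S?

36.6

Planner FOC: ∂(Σu_j)/∂s_i = (Σα_j) − s_i = 0, so s_i^SO = Σα_j = 12.2 for every i; S^SO = 36.6.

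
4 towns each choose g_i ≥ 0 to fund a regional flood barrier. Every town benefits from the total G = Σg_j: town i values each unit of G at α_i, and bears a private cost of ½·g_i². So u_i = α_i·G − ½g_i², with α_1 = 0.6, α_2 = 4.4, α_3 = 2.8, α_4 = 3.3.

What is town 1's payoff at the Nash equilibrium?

Town i's FOC: ∂u_i/∂g_i = α_i − g_i = 0, so g_i* = α_i.
NE contributions = (0.6, 4.4, 2.8, 3.3); G = 11.1.
u_1 = α_1·G − ½·(g_1)² = 0.6·11.1 − ½·0.6² = 6.48.

6.48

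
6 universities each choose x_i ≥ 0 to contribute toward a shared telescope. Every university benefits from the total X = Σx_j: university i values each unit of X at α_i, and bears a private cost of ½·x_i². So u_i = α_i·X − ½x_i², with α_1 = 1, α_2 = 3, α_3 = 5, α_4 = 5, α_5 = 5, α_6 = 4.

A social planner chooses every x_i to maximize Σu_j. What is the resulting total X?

138

Planner FOC: ∂(Σu_j)/∂x_i = (Σα_j) − x_i = 0, so x_i^SO = Σα_j = 23 for every i; X^SO = 138.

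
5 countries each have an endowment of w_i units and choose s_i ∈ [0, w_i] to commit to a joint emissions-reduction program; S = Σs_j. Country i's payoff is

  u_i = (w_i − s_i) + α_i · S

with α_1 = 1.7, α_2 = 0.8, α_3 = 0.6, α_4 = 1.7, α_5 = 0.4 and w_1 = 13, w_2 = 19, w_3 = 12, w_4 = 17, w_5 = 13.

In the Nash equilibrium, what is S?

∂u_i/∂s_i = α_i − 1, so country i contributes w_i if α_i > 1, else 0.
α_i > 1 for i ∈ {1, 4}; NE contributions (13, 0, 0, 17, 0), S = 30.

30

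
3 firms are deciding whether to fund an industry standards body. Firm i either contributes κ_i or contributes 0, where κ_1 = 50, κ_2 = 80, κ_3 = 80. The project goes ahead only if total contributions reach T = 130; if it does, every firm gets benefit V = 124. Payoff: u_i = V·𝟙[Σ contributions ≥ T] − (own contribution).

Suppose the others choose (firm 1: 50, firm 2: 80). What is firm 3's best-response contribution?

0

Others' total = 130 ≥ 130; contributing adds cost 80 for no extra benefit.
Best response: 0.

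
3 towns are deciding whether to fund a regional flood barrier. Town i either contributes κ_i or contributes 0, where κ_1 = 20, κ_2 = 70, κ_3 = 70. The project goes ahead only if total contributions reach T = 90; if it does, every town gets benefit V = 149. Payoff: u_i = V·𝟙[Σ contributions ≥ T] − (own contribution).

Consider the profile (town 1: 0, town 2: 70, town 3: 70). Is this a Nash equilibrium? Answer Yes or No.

Total = 140 ≥ 90: provided.
Town 1 (pledges 0, payoff 149): pledging 20 → total 160, payoff 129. No gain.
Town 2 (pledges 70, payoff 79): dropping to 0 → total 70, payoff 0. No gain.
Town 3 (pledges 70, payoff 79): dropping to 0 → total 70, payoff 0. No gain.

Yes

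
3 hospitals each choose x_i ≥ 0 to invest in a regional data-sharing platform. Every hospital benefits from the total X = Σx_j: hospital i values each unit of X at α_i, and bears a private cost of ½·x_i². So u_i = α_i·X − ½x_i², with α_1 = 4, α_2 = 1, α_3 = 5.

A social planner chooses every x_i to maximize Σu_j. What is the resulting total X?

30

Planner FOC: ∂(Σu_j)/∂x_i = (Σα_j) − x_i = 0, so x_i^SO = Σα_j = 10 for every i; X^SO = 30.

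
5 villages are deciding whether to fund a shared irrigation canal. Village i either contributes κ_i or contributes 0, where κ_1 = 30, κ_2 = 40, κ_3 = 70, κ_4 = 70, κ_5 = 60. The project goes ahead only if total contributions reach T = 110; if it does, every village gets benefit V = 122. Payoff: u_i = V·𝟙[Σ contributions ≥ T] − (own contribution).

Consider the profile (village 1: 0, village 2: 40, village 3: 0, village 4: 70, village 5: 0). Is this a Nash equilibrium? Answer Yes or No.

Yes

Total = 110 ≥ 110: provided.
Village 1 (pledges 0, payoff 122): pledging 30 → total 140, payoff 92. No gain.
Village 2 (pledges 40, payoff 82): dropping to 0 → total 70, payoff 0. No gain.
Village 3 (pledges 0, payoff 122): pledging 70 → total 180, payoff 52. No gain.
Village 4 (pledges 70, payoff 52): dropping to 0 → total 40, payoff 0. No gain.
Village 5 (pledges 0, payoff 122): pledging 60 → total 170, payoff 62. No gain.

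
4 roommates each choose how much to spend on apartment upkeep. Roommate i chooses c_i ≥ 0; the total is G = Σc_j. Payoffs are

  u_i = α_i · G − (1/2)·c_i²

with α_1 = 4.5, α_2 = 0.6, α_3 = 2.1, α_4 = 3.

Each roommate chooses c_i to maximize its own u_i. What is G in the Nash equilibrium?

Roommate i's FOC: ∂u_i/∂c_i = α_i − c_i = 0, so c_i* = α_i.
NE contributions = (4.5, 0.6, 2.1, 3); G = 10.2.

10.2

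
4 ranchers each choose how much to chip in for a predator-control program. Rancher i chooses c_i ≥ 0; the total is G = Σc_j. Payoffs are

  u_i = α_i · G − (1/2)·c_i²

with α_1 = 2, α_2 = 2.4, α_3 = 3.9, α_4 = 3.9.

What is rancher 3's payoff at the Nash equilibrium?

39.975

Rancher i's FOC: ∂u_i/∂c_i = α_i − c_i = 0, so c_i* = α_i.
NE contributions = (2, 2.4, 3.9, 3.9); G = 12.2.
u_3 = α_3·G − ½·(c_3)² = 3.9·12.2 − ½·3.9² = 39.975.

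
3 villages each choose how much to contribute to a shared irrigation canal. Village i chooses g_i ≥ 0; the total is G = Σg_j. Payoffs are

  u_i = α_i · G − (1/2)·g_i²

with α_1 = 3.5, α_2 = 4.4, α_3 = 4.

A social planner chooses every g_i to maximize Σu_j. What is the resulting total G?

Planner FOC: ∂(Σu_j)/∂g_i = (Σα_j) − g_i = 0, so g_i^SO = Σα_j = 11.9 for every i; G^SO = 35.7.

35.7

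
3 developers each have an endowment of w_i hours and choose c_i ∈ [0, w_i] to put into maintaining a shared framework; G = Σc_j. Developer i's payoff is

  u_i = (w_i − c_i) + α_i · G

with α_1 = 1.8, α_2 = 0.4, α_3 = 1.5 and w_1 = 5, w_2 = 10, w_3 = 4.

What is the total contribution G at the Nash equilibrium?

9

∂u_i/∂c_i = α_i − 1, so developer i contributes w_i if α_i > 1, else 0.
α_i > 1 for i ∈ {1, 3}; NE contributions (5, 0, 4), G = 9.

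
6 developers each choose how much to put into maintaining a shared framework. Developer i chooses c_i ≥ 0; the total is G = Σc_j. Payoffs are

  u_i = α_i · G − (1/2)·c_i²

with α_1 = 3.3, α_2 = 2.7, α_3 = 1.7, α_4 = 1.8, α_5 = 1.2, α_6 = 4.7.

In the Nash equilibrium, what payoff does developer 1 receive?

45.375

Developer i's FOC: ∂u_i/∂c_i = α_i − c_i = 0, so c_i* = α_i.
NE contributions = (3.3, 2.7, 1.7, 1.8, 1.2, 4.7); G = 15.4.
u_1 = α_1·G − ½·(c_1)² = 3.3·15.4 − ½·3.3² = 45.375.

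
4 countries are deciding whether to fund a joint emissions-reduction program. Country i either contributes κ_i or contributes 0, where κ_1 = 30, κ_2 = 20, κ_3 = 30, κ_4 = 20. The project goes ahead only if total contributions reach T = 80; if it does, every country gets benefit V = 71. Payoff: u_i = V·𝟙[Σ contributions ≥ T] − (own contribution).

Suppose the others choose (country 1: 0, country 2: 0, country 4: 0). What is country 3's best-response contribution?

Others' total = 0. Even contributing 30 gives 30 < 80: no benefit either way.
Best response: 0.

0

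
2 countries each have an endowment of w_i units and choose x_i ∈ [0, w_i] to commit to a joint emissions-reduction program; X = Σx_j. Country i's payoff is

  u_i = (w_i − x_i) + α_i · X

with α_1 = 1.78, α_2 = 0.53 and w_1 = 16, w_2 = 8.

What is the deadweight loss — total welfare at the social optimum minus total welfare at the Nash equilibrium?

∂u_i/∂x_i = α_i − 1, so country i contributes w_i if α_i > 1, else 0.
α_i > 1 for i ∈ {1}; NE contributions (16, 0), X = 16.
W^NE = Σw_i − X^NE + (Σα_i)·X^NE = 24 + 1.31·16 = 44.96.
Planner: ∂(Σu_j)/∂x_i = Σα_j − 1 = 1.31 > 0, so everyone contributes w_i; X^SO = 24, W^SO = 24 + 1.31·24 = 55.44.
Deadweight loss = 10.48.

10.48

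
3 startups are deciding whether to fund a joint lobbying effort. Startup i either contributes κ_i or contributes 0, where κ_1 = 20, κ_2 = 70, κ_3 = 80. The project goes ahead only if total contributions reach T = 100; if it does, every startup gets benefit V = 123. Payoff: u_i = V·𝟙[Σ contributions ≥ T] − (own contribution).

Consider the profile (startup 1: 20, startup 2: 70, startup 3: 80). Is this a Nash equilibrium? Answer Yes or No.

Total = 170 ≥ 100: provided.
Startup 1 (pledges 20, payoff 103): dropping to 0 → total 150, payoff 123. Profitable deviation.

No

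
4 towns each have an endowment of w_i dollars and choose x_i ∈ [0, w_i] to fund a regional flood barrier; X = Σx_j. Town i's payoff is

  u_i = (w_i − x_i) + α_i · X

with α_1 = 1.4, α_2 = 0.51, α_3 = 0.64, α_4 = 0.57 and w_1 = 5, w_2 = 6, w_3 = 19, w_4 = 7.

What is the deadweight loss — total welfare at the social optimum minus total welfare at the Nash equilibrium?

67.84

∂u_i/∂x_i = α_i − 1, so town i contributes w_i if α_i > 1, else 0.
α_i > 1 for i ∈ {1}; NE contributions (5, 0, 0, 0), X = 5.
W^NE = Σw_i − X^NE + (Σα_i)·X^NE = 37 + 2.12·5 = 47.6.
Planner: ∂(Σu_j)/∂x_i = Σα_j − 1 = 2.12 > 0, so everyone contributes w_i; X^SO = 37, W^SO = 37 + 2.12·37 = 115.44.
Deadweight loss = 67.84.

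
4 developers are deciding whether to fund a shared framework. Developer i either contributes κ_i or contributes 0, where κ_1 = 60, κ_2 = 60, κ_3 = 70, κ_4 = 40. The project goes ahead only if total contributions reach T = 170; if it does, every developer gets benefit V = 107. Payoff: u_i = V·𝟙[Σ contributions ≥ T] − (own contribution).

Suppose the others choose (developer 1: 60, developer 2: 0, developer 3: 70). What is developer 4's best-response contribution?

Others' total = 130. Contributing 40 brings total to 170 ≥ 170: gain V − κ_4 = 67.
Best response: 40.

40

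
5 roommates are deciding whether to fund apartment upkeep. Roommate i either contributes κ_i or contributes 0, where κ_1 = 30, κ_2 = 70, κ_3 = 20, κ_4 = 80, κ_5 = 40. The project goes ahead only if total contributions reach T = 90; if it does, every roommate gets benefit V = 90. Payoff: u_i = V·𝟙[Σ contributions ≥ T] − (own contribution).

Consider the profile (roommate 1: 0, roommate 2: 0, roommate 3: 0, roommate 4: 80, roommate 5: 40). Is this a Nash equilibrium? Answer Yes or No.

Total = 120 ≥ 90: provided.
Roommate 1 (pledges 0, payoff 90): pledging 30 → total 150, payoff 60. No gain.
Roommate 2 (pledges 0, payoff 90): pledging 70 → total 190, payoff 20. No gain.
Roommate 3 (pledges 0, payoff 90): pledging 20 → total 140, payoff 70. No gain.
Roommate 4 (pledges 80, payoff 10): dropping to 0 → total 40, payoff 0. No gain.
Roommate 5 (pledges 40, payoff 50): dropping to 0 → total 80, payoff 0. No gain.

Yes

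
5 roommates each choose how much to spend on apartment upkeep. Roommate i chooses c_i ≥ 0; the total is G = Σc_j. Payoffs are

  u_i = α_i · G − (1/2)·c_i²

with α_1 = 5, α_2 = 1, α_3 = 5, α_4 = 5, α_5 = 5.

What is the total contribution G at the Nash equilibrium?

Roommate i's FOC: ∂u_i/∂c_i = α_i − c_i = 0, so c_i* = α_i.
NE contributions = (5, 1, 5, 5, 5); G = 21.

21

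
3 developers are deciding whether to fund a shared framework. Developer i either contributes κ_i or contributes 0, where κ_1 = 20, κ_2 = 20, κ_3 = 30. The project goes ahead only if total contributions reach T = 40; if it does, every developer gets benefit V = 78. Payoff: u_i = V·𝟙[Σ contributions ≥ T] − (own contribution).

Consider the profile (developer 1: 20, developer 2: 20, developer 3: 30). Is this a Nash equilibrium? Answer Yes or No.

No

Total = 70 ≥ 40: provided.
Developer 1 (pledges 20, payoff 58): dropping to 0 → total 50, payoff 78. Profitable deviation.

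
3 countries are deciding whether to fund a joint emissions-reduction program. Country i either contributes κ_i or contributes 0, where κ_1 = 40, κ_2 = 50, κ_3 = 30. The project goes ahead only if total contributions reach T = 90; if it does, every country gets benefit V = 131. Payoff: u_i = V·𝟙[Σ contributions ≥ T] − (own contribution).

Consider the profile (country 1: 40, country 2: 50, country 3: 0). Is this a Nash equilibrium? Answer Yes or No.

Yes

Total = 90 ≥ 90: provided.
Country 1 (pledges 40, payoff 91): dropping to 0 → total 50, payoff 0. No gain.
Country 2 (pledges 50, payoff 81): dropping to 0 → total 40, payoff 0. No gain.
Country 3 (pledges 0, payoff 131): pledging 30 → total 120, payoff 101. No gain.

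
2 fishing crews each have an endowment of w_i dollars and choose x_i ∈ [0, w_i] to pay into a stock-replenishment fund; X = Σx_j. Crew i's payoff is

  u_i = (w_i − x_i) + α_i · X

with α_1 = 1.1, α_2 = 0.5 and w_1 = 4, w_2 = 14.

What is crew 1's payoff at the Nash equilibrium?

4.4

∂u_i/∂x_i = α_i − 1, so crew i contributes w_i if α_i > 1, else 0.
α_i > 1 for i ∈ {1}; NE contributions (4, 0), X = 4.
u_1 = (4 − 4) + 1.1·4 = 4.4.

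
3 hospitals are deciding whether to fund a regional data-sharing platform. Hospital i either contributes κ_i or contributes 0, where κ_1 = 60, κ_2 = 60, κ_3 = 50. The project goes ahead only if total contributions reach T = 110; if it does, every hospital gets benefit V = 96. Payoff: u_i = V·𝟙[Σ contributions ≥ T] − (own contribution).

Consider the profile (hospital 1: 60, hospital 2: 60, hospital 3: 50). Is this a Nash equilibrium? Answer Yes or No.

Total = 170 ≥ 110: provided.
Hospital 1 (pledges 60, payoff 36): dropping to 0 → total 110, payoff 96. Profitable deviation.

No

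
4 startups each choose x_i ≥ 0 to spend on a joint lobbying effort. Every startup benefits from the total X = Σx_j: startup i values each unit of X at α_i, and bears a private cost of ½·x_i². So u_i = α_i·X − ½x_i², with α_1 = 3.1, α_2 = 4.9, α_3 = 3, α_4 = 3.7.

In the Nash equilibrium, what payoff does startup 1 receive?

40.765

Startup i's FOC: ∂u_i/∂x_i = α_i − x_i = 0, so x_i* = α_i.
NE contributions = (3.1, 4.9, 3, 3.7); X = 14.7.
u_1 = α_1·X − ½·(x_1)² = 3.1·14.7 − ½·3.1² = 40.765.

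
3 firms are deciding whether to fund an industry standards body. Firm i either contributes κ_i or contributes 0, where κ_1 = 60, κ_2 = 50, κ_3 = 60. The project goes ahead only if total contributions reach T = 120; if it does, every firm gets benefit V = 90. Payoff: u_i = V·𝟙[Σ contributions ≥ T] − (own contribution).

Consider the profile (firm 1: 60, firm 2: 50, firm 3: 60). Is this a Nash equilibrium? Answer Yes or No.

Total = 170 ≥ 120: provided.
Firm 1 (pledges 60, payoff 30): dropping to 0 → total 110, payoff 0. No gain.
Firm 2 (pledges 50, payoff 40): dropping to 0 → total 120, payoff 90. Profitable deviation.

No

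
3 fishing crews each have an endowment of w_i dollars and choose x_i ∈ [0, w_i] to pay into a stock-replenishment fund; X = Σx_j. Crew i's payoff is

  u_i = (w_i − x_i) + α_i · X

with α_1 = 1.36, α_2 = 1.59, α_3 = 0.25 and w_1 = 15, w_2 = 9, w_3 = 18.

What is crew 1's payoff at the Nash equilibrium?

∂u_i/∂x_i = α_i − 1, so crew i contributes w_i if α_i > 1, else 0.
α_i > 1 for i ∈ {1, 2}; NE contributions (15, 9, 0), X = 24.
u_1 = (15 − 15) + 1.36·24 = 32.64.

32.64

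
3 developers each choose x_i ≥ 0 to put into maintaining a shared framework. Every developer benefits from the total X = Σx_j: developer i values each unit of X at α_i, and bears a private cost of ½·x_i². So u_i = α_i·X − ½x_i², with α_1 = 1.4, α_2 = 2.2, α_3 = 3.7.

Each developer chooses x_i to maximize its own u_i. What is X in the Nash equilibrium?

7.3

Developer i's FOC: ∂u_i/∂x_i = α_i − x_i = 0, so x_i* = α_i.
NE contributions = (1.4, 2.2, 3.7); X = 7.3.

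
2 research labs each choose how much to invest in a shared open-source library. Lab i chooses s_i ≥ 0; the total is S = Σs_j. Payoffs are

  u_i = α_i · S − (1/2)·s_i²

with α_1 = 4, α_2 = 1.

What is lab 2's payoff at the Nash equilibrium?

Lab i's FOC: ∂u_i/∂s_i = α_i − s_i = 0, so s_i* = α_i.
NE contributions = (4, 1); S = 5.
u_2 = α_2·S − ½·(s_2)² = 1·5 − ½·1² = 4.5.

4.5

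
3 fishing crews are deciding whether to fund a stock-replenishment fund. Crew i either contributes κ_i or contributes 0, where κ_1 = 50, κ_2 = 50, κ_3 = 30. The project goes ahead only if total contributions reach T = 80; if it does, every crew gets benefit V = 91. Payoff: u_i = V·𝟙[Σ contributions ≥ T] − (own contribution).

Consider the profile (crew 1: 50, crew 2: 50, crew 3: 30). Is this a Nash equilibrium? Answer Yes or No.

No

Total = 130 ≥ 80: provided.
Crew 1 (pledges 50, payoff 41): dropping to 0 → total 80, payoff 91. Profitable deviation.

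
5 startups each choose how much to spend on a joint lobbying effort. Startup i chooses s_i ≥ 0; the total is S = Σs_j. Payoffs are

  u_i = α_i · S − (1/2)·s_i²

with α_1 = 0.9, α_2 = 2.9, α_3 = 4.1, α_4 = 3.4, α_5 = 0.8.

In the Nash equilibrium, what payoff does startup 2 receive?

Startup i's FOC: ∂u_i/∂s_i = α_i − s_i = 0, so s_i* = α_i.
NE contributions = (0.9, 2.9, 4.1, 3.4, 0.8); S = 12.1.
u_2 = α_2·S − ½·(s_2)² = 2.9·12.1 − ½·2.9² = 30.885.

30.885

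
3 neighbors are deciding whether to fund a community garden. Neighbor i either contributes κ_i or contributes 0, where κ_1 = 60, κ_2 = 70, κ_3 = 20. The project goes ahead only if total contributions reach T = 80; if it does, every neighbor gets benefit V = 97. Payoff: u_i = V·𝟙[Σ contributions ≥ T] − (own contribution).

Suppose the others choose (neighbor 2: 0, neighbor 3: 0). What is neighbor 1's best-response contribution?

0

Others' total = 0. Even contributing 60 gives 60 < 80: no benefit either way.
Best response: 0.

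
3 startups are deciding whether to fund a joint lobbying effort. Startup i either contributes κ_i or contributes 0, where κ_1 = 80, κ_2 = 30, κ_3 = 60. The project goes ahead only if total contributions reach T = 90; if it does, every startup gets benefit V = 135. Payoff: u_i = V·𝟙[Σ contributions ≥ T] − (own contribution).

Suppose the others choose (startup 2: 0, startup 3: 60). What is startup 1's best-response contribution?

80

Others' total = 60. Contributing 80 brings total to 140 ≥ 90: gain V − κ_1 = 55.
Best response: 80.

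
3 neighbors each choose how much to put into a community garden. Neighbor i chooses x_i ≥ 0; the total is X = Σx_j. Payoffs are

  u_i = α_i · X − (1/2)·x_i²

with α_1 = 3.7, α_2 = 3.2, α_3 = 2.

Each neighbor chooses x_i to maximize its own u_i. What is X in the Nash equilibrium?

Neighbor i's FOC: ∂u_i/∂x_i = α_i − x_i = 0, so x_i* = α_i.
NE contributions = (3.7, 3.2, 2); X = 8.9.

8.9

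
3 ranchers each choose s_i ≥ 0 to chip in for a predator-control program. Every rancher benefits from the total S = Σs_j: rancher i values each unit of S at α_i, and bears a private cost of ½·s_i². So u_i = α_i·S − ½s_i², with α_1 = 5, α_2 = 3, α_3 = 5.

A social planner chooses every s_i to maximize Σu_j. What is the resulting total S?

Planner FOC: ∂(Σu_j)/∂s_i = (Σα_j) − s_i = 0, so s_i^SO = Σα_j = 13 for every i; S^SO = 39.

39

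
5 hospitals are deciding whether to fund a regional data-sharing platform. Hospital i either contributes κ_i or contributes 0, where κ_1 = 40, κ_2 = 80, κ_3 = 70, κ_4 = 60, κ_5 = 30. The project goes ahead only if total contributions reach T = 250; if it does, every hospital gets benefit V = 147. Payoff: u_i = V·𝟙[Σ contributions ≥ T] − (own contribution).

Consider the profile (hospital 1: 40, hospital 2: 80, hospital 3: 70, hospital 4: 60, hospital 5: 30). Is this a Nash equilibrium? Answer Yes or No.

Total = 280 ≥ 250: provided.
Hospital 1 (pledges 40, payoff 107): dropping to 0 → total 240, payoff 0. No gain.
Hospital 2 (pledges 80, payoff 67): dropping to 0 → total 200, payoff 0. No gain.
Hospital 3 (pledges 70, payoff 77): dropping to 0 → total 210, payoff 0. No gain.
Hospital 4 (pledges 60, payoff 87): dropping to 0 → total 220, payoff 0. No gain.
Hospital 5 (pledges 30, payoff 117): dropping to 0 → total 250, payoff 147. Profitable deviation.

No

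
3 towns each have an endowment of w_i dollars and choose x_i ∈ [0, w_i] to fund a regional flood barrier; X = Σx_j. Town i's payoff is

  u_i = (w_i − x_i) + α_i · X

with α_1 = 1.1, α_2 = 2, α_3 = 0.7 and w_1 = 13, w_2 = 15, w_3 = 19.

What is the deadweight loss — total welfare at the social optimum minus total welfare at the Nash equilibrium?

∂u_i/∂x_i = α_i − 1, so town i contributes w_i if α_i > 1, else 0.
α_i > 1 for i ∈ {1, 2}; NE contributions (13, 15, 0), X = 28.
W^NE = Σw_i − X^NE + (Σα_i)·X^NE = 47 + 2.8·28 = 125.4.
Planner: ∂(Σu_j)/∂x_i = Σα_j − 1 = 2.8 > 0, so everyone contributes w_i; X^SO = 47, W^SO = 47 + 2.8·47 = 178.6.
Deadweight loss = 53.2.

53.2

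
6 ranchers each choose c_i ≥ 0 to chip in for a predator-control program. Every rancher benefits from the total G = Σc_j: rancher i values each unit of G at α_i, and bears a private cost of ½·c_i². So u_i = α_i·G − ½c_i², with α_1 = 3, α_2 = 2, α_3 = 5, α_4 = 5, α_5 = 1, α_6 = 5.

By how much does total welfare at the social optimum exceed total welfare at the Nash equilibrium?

Rancher i's FOC: ∂u_i/∂c_i = α_i − c_i = 0, so c_i* = α_i.
NE contributions = (3, 2, 5, 5, 1, 5); G = 21.
W^NE = (Σα)·G − ½Σα_i² = 21² − ½·89 = 396.5.
Planner sets c_i = Σα_j = 21 for every i, so G^SO = 6·21 = 126.
W^SO = (Σα)·G^SO − ½·6·(Σα)² = (6/2)·21² = 1323.
Deadweight loss = W^SO − W^NE = 926.5.

926.5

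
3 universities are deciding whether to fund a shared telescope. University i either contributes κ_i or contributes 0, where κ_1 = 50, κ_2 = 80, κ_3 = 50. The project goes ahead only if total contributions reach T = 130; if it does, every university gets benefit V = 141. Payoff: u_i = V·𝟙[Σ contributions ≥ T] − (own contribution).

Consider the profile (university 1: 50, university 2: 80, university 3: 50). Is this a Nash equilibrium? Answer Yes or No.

No

Total = 180 ≥ 130: provided.
University 1 (pledges 50, payoff 91): dropping to 0 → total 130, payoff 141. Profitable deviation.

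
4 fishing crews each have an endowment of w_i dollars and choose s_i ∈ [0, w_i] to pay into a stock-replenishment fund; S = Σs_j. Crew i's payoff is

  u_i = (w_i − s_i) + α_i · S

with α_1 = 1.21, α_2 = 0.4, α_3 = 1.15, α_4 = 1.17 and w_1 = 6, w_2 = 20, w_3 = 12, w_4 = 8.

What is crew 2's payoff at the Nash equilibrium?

∂u_i/∂s_i = α_i − 1, so crew i contributes w_i if α_i > 1, else 0.
α_i > 1 for i ∈ {1, 3, 4}; NE contributions (6, 0, 12, 8), S = 26.
u_2 = (20 − 0) + 0.4·26 = 30.4.

30.4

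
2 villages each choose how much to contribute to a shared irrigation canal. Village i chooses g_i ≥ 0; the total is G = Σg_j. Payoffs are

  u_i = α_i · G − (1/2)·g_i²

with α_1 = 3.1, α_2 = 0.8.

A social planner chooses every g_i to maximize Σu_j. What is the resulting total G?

Planner FOC: ∂(Σu_j)/∂g_i = (Σα_j) − g_i = 0, so g_i^SO = Σα_j = 3.9 for every i; G^SO = 7.8.

7.8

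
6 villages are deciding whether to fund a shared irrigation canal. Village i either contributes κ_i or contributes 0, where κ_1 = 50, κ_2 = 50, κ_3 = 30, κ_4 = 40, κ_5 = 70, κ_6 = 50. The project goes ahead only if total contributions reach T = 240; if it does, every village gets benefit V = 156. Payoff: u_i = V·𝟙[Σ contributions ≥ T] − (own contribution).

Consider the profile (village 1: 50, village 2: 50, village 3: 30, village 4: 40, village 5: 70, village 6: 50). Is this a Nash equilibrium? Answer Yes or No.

No

Total = 290 ≥ 240: provided.
Village 1 (pledges 50, payoff 106): dropping to 0 → total 240, payoff 156. Profitable deviation.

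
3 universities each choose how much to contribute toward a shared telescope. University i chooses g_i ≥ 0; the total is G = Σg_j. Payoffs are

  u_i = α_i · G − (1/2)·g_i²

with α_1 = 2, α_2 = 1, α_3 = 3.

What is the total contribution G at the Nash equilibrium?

6

University i's FOC: ∂u_i/∂g_i = α_i − g_i = 0, so g_i* = α_i.
NE contributions = (2, 1, 3); G = 6.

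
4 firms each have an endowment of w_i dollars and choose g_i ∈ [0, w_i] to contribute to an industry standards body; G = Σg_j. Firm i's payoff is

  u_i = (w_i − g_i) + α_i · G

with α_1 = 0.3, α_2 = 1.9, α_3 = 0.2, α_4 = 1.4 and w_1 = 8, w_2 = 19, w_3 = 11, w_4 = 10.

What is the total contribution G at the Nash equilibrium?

29

∂u_i/∂g_i = α_i − 1, so firm i contributes w_i if α_i > 1, else 0.
α_i > 1 for i ∈ {2, 4}; NE contributions (0, 19, 0, 10), G = 29.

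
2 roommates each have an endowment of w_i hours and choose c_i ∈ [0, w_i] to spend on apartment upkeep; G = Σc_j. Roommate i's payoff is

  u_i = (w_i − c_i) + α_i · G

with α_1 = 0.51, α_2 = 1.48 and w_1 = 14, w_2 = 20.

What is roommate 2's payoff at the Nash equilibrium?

∂u_i/∂c_i = α_i − 1, so roommate i contributes w_i if α_i > 1, else 0.
α_i > 1 for i ∈ {2}; NE contributions (0, 20), G = 20.
u_2 = (20 − 20) + 1.48·20 = 29.6.

29.6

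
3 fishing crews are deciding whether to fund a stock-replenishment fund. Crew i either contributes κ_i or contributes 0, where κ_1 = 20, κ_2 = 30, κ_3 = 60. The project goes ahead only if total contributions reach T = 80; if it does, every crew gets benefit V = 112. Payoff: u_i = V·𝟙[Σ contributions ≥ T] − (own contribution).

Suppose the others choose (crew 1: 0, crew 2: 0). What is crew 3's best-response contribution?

0

Others' total = 0. Even contributing 60 gives 60 < 80: no benefit either way.
Best response: 0.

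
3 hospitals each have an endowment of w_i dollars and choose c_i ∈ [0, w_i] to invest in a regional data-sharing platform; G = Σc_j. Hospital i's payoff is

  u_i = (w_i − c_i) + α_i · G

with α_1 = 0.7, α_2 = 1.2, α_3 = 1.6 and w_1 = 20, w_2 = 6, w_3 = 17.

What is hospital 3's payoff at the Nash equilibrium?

36.8

∂u_i/∂c_i = α_i − 1, so hospital i contributes w_i if α_i > 1, else 0.
α_i > 1 for i ∈ {2, 3}; NE contributions (0, 6, 17), G = 23.
u_3 = (17 − 17) + 1.6·23 = 36.8.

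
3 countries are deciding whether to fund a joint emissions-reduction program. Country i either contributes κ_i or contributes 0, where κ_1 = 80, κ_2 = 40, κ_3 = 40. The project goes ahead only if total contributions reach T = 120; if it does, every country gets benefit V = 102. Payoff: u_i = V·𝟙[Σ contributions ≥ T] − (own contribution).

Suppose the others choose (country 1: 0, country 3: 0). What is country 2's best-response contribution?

Others' total = 0. Even contributing 40 gives 40 < 120: no benefit either way.
Best response: 0.

0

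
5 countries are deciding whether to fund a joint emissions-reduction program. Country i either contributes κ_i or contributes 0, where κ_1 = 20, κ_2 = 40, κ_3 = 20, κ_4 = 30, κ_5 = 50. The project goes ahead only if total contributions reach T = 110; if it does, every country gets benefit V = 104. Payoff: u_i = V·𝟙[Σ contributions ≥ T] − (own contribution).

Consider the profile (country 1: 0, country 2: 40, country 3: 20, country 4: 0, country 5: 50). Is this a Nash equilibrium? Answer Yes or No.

Total = 110 ≥ 110: provided.
Country 1 (pledges 0, payoff 104): pledging 20 → total 130, payoff 84. No gain.
Country 2 (pledges 40, payoff 64): dropping to 0 → total 70, payoff 0. No gain.
Country 3 (pledges 20, payoff 84): dropping to 0 → total 90, payoff 0. No gain.
Country 4 (pledges 0, payoff 104): pledging 30 → total 140, payoff 74. No gain.
Country 5 (pledges 50, payoff 54): dropping to 0 → total 60, payoff 0. No gain.

Yes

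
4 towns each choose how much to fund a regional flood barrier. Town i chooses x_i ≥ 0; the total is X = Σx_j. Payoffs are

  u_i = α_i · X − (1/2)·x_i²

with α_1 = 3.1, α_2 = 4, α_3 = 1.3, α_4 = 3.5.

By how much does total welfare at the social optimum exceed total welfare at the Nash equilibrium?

Town i's FOC: ∂u_i/∂x_i = α_i − x_i = 0, so x_i* = α_i.
NE contributions = (3.1, 4, 1.3, 3.5); X = 11.9.
W^NE = (Σα)·X − ½Σα_i² = 11.9² − ½·39.55 = 121.835.
Planner sets x_i = Σα_j = 11.9 for every i, so X^SO = 4·11.9 = 47.6.
W^SO = (Σα)·X^SO − ½·4·(Σα)² = (4/2)·11.9² = 283.22.
Deadweight loss = W^SO − W^NE = 161.385.

161.385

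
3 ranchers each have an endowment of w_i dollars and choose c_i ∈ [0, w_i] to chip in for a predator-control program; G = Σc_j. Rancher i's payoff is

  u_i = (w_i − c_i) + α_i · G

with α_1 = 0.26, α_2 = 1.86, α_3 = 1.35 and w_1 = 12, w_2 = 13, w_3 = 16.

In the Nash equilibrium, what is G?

∂u_i/∂c_i = α_i − 1, so rancher i contributes w_i if α_i > 1, else 0.
α_i > 1 for i ∈ {2, 3}; NE contributions (0, 13, 16), G = 29.

29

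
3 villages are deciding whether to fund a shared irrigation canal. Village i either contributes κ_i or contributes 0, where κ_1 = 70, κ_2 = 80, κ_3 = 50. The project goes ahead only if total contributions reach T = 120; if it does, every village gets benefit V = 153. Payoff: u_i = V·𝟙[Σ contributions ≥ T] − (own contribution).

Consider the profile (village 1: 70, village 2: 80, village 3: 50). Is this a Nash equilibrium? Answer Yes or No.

Total = 200 ≥ 120: provided.
Village 1 (pledges 70, payoff 83): dropping to 0 → total 130, payoff 153. Profitable deviation.

No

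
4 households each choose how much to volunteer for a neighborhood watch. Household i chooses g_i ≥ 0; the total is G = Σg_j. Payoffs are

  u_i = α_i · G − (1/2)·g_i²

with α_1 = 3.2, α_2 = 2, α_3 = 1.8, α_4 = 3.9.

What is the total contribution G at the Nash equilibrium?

10.9

Household i's FOC: ∂u_i/∂g_i = α_i − g_i = 0, so g_i* = α_i.
NE contributions = (3.2, 2, 1.8, 3.9); G = 10.9.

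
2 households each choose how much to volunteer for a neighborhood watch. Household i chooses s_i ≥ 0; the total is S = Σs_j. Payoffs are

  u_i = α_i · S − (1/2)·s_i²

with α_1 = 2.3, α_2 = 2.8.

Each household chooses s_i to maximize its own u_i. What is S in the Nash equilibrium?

5.1

Household i's FOC: ∂u_i/∂s_i = α_i − s_i = 0, so s_i* = α_i.
NE contributions = (2.3, 2.8); S = 5.1.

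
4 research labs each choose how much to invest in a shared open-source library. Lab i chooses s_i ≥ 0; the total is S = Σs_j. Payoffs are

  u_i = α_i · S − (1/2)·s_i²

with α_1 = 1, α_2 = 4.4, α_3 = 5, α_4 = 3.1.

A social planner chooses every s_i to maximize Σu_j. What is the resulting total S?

Planner FOC: ∂(Σu_j)/∂s_i = (Σα_j) − s_i = 0, so s_i^SO = Σα_j = 13.5 for every i; S^SO = 54.

54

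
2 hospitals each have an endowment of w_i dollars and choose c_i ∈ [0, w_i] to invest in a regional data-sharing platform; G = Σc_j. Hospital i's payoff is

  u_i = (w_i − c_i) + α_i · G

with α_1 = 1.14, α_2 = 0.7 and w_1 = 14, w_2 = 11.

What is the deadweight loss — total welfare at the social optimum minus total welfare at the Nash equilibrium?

9.24

∂u_i/∂c_i = α_i − 1, so hospital i contributes w_i if α_i > 1, else 0.
α_i > 1 for i ∈ {1}; NE contributions (14, 0), G = 14.
W^NE = Σw_i − G^NE + (Σα_i)·G^NE = 25 + 0.84·14 = 36.76.
Planner: ∂(Σu_j)/∂c_i = Σα_j − 1 = 0.84 > 0, so everyone contributes w_i; G^SO = 25, W^SO = 25 + 0.84·25 = 46.
Deadweight loss = 9.24.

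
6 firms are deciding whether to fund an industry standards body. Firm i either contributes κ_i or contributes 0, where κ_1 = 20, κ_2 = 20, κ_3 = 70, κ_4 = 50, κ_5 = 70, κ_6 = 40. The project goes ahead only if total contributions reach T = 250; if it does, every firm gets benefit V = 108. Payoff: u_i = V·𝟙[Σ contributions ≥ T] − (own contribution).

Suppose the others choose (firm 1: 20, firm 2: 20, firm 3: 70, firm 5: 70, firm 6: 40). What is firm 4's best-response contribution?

Others' total = 220. Contributing 50 brings total to 270 ≥ 250: gain V − κ_4 = 58.
Best response: 50.

50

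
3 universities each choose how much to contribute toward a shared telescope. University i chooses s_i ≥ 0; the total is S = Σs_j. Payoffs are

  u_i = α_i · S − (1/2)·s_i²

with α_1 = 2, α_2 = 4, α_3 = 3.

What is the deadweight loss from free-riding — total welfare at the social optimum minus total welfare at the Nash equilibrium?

University i's FOC: ∂u_i/∂s_i = α_i − s_i = 0, so s_i* = α_i.
NE contributions = (2, 4, 3); S = 9.
W^NE = (Σα)·S − ½Σα_i² = 9² − ½·29 = 66.5.
Planner sets s_i = Σα_j = 9 for every i, so S^SO = 3·9 = 27.
W^SO = (Σα)·S^SO − ½·3·(Σα)² = (3/2)·9² = 121.5.
Deadweight loss = W^SO − W^NE = 55.

55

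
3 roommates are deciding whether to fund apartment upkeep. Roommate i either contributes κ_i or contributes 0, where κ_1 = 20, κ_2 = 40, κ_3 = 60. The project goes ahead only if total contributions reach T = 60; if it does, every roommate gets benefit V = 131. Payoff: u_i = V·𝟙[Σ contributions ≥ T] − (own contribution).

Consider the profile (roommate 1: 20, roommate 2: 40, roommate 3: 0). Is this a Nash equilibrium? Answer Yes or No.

Total = 60 ≥ 60: provided.
Roommate 1 (pledges 20, payoff 111): dropping to 0 → total 40, payoff 0. No gain.
Roommate 2 (pledges 40, payoff 91): dropping to 0 → total 20, payoff 0. No gain.
Roommate 3 (pledges 0, payoff 131): pledging 60 → total 120, payoff 71. No gain.

Yes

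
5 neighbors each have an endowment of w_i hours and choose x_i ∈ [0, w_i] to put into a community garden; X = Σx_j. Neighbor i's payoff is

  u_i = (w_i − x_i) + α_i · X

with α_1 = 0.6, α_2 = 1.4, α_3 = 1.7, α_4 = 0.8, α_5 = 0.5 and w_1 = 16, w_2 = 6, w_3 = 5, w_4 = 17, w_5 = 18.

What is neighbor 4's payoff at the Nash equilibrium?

25.8

∂u_i/∂x_i = α_i − 1, so neighbor i contributes w_i if α_i > 1, else 0.
α_i > 1 for i ∈ {2, 3}; NE contributions (0, 6, 5, 0, 0), X = 11.
u_4 = (17 − 0) + 0.8·11 = 25.8.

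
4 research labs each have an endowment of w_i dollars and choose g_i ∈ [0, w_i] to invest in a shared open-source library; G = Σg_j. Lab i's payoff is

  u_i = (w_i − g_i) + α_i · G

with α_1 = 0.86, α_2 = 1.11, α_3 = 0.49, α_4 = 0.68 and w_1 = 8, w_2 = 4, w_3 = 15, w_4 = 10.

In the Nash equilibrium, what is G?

∂u_i/∂g_i = α_i − 1, so lab i contributes w_i if α_i > 1, else 0.
α_i > 1 for i ∈ {2}; NE contributions (0, 4, 0, 0), G = 4.

4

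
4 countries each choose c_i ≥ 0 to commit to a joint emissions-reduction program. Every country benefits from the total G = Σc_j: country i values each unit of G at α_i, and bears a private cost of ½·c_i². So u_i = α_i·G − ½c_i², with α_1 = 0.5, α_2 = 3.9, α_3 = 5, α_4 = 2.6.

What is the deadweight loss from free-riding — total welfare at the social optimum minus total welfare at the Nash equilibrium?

Country i's FOC: ∂u_i/∂c_i = α_i − c_i = 0, so c_i* = α_i.
NE contributions = (0.5, 3.9, 5, 2.6); G = 12.
W^NE = (Σα)·G − ½Σα_i² = 12² − ½·47.22 = 120.39.
Planner sets c_i = Σα_j = 12 for every i, so G^SO = 4·12 = 48.
W^SO = (Σα)·G^SO − ½·4·(Σα)² = (4/2)·12² = 288.
Deadweight loss = W^SO − W^NE = 167.61.

167.61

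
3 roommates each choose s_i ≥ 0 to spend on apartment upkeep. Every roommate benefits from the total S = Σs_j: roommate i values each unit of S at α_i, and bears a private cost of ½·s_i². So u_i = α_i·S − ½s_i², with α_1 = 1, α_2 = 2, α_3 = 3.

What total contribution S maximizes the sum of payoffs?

18

Planner FOC: ∂(Σu_j)/∂s_i = (Σα_j) − s_i = 0, so s_i^SO = Σα_j = 6 for every i; S^SO = 18.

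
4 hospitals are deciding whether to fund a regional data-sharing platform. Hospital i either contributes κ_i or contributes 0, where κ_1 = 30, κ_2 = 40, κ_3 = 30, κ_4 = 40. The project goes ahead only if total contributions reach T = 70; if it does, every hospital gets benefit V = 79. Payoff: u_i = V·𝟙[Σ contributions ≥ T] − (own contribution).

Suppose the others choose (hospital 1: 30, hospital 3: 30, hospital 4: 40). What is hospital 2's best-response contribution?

Others' total = 100 ≥ 70; contributing adds cost 40 for no extra benefit.
Best response: 0.

0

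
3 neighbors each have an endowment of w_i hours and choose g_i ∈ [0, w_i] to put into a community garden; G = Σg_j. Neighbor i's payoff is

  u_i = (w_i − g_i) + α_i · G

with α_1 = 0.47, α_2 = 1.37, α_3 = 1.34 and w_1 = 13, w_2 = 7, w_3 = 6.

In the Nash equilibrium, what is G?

∂u_i/∂g_i = α_i − 1, so neighbor i contributes w_i if α_i > 1, else 0.
α_i > 1 for i ∈ {2, 3}; NE contributions (0, 7, 6), G = 13.

13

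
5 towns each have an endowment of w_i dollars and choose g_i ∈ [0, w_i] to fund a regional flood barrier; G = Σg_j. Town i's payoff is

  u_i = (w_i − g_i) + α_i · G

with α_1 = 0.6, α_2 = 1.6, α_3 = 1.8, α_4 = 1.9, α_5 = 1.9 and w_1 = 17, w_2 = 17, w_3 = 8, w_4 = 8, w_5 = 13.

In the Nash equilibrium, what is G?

∂u_i/∂g_i = α_i − 1, so town i contributes w_i if α_i > 1, else 0.
α_i > 1 for i ∈ {2, 3, 4, 5}; NE contributions (0, 17, 8, 8, 13), G = 46.

46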